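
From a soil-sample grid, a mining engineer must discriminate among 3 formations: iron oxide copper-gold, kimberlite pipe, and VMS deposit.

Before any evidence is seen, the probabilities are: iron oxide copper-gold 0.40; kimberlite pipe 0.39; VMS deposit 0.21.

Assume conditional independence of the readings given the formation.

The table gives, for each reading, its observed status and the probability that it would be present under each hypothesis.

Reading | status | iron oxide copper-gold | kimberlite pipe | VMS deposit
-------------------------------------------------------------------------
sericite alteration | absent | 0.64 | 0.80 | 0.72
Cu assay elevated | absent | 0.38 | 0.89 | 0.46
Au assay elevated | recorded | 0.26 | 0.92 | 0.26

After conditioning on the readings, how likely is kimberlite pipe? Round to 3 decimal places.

By Bayes' rule with conditional independence, the unnormalized weight for each hypothesis is prior × ∏ likelihoods (using 1 − P(present | H) for each absent reading):
  iron oxide copper-gold: 0.40 × (1 − 0.64) × (1 − 0.38) × 0.26 = 0.023213
  kimberlite pipe: 0.39 × (1 − 0.80) × (1 − 0.89) × 0.92 = 0.0078936
  VMS deposit: 0.21 × (1 − 0.72) × (1 − 0.46) × 0.26 = 0.0082555
The unnormalized weights sum to 0.039362.
P(kimberlite pipe | evidence) = 0.0078936 / 0.039362 ≈ 0.201.

0.201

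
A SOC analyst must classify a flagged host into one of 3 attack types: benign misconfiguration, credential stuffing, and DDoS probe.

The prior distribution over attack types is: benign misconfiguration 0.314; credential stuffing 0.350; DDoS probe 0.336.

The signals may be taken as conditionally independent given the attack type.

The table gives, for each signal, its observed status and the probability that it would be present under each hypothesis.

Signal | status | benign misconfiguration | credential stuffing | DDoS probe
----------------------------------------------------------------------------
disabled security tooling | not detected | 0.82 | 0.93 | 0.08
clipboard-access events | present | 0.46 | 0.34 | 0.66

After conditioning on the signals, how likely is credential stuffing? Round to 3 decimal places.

0.035

For each hypothesis, the unnormalized posterior weight is prior × product of the signal likelihoods (using 1 − P(present | H) for each absent signal):
  benign misconfiguration: 0.314 × (1 − 0.82) × 0.46 = 0.025999
  credential stuffing: 0.350 × (1 − 0.93) × 0.34 = 0.00833
  DDoS probe: 0.336 × (1 − 0.08) × 0.66 = 0.20402
The unnormalized weights sum to 0.23835.
P(credential stuffing | evidence) = 0.00833 / 0.23835 ≈ 0.035.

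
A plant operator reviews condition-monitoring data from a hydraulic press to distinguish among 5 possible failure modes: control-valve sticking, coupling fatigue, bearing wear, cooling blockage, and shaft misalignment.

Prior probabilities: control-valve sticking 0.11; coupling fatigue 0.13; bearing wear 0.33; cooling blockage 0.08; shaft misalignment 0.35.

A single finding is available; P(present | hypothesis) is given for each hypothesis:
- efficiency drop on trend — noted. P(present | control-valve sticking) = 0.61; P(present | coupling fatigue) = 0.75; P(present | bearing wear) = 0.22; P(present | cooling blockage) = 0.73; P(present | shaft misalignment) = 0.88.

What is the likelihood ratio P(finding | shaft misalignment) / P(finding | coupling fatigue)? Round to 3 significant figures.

The Bayes factor is the ratio of the two likelihoods.
  shaft misalignment: 0.88
  coupling fatigue: 0.75
Bayes factor = 0.88 / 0.75 ≈ 1.17

1.17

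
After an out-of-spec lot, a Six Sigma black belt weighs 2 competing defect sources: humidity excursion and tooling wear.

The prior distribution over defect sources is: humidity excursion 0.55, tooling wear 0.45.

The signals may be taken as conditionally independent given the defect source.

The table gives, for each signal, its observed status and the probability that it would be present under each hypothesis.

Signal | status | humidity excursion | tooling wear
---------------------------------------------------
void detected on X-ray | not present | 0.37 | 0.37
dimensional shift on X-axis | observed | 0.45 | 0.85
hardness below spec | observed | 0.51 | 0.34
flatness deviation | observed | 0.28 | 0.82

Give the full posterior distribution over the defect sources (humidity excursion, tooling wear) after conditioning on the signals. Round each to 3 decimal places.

By Bayes' rule with conditional independence, the unnormalized weight for each hypothesis is prior × ∏ likelihoods (using 1 − P(present | H) for each absent signal):
  humidity excursion: 0.55 × (1 − 0.37) × 0.45 × 0.51 × 0.28 = 0.022266
  tooling wear: 0.45 × (1 − 0.37) × 0.85 × 0.34 × 0.82 = 0.067184
Normalizing constant Z = 0.022266 + 0.067184 = 0.08945.
P(humidity excursion | evidence) = 0.022266 / 0.08945 ≈ 0.249
P(tooling wear | evidence) = 0.067184 / 0.08945 ≈ 0.751

0.249, 0.751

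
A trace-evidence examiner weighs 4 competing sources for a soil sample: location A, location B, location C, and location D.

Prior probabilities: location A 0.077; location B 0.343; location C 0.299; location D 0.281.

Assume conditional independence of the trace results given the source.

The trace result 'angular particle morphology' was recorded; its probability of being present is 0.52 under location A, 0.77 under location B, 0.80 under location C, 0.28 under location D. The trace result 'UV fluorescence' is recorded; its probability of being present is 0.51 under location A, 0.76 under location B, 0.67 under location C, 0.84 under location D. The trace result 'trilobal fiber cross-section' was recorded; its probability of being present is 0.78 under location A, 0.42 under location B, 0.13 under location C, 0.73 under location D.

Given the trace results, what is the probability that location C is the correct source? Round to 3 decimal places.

0.123

Multiply each prior by the joint likelihood of the trace result pattern:
  location A: 0.077 × 0.52 × 0.51 × 0.78 = 0.015928
  location B: 0.343 × 0.77 × 0.76 × 0.42 = 0.084304
  location C: 0.299 × 0.80 × 0.67 × 0.13 = 0.020834
  location D: 0.281 × 0.28 × 0.84 × 0.73 = 0.048247
The unnormalized weights sum to 0.16931.
P(location C | evidence) = 0.020834 / 0.16931 ≈ 0.123.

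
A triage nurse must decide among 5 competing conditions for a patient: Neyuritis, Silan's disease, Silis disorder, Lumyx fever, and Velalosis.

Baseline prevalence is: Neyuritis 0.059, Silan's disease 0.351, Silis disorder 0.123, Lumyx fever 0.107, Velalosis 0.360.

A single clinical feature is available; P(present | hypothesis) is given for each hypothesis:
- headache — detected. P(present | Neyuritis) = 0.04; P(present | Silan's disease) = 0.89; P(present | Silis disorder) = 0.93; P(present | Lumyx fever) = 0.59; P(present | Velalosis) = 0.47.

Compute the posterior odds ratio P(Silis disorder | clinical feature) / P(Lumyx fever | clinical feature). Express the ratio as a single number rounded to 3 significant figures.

1.81

The normalizing constant cancels in an odds ratio, so compute prior × likelihood for the two hypotheses only:
  Silis disorder: 0.123 × 0.93 = 0.11439
  Lumyx fever: 0.107 × 0.59 = 0.06313
Posterior odds = 0.11439 / 0.06313 ≈ 1.81.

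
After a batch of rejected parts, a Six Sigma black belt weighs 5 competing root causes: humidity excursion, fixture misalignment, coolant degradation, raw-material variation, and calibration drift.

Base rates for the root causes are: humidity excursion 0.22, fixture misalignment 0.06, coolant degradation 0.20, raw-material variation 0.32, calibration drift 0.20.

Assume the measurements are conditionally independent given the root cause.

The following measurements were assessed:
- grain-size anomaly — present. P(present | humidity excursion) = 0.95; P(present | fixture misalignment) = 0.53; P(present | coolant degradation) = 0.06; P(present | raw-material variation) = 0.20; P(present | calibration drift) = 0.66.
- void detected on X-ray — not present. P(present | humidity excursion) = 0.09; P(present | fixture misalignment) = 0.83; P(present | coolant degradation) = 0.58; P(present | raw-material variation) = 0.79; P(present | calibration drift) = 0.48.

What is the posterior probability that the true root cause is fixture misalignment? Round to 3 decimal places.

0.019

For each hypothesis, the unnormalized posterior weight is prior × product of the measurement likelihoods (using 1 − P(present | H) for each absent measurement):
  humidity excursion: 0.22 × 0.95 × (1 − 0.09) = 0.19019
  fixture misalignment: 0.06 × 0.53 × (1 − 0.83) = 0.005406
  coolant degradation: 0.20 × 0.06 × (1 − 0.58) = 0.00504
  raw-material variation: 0.32 × 0.20 × (1 − 0.79) = 0.01344
  calibration drift: 0.20 × 0.66 × (1 − 0.48) = 0.06864
Normalizing constant Z = 0.19019 + 0.005406 + 0.00504 + 0.01344 + 0.06864 = 0.28272.
P(fixture misalignment | evidence) = 0.005406 / 0.28272 ≈ 0.019.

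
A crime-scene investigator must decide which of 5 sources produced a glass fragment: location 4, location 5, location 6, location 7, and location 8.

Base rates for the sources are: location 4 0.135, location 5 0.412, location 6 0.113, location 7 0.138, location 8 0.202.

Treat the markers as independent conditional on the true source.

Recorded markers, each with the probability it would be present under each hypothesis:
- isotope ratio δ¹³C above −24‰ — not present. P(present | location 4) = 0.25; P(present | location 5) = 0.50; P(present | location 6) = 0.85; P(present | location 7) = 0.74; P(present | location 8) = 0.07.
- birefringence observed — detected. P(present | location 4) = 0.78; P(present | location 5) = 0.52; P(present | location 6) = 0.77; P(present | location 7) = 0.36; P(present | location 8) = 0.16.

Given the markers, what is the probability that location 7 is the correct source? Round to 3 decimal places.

0.053

Multiply each prior by the joint likelihood of the marker pattern (using 1 − P(present | H) for each absent marker):
  location 4: 0.135 × (1 − 0.25) × 0.78 = 0.078975
  location 5: 0.412 × (1 − 0.50) × 0.52 = 0.10712
  location 6: 0.113 × (1 − 0.85) × 0.77 = 0.013052
  location 7: 0.138 × (1 − 0.74) × 0.36 = 0.012917
  location 8: 0.202 × (1 − 0.07) × 0.16 = 0.030058
Normalizing constant Z = 0.078975 + 0.10712 + 0.013052 + 0.012917 + 0.030058 = 0.24212.
P(location 7 | evidence) = 0.012917 / 0.24212 ≈ 0.053.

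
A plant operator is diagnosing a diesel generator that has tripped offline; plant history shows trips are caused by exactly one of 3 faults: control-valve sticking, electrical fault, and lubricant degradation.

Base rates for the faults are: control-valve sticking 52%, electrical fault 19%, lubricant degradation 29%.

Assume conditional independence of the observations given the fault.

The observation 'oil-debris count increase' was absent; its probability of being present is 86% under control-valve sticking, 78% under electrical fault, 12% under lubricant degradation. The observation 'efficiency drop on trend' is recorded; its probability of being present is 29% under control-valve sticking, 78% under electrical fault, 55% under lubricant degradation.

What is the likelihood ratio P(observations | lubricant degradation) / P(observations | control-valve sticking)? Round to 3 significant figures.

11.9

The Bayes factor is the ratio of the joint likelihoods of the evidence pattern under the two hypotheses (using 1 − P(present | H) for each absent observation).
  lubricant degradation: (1 − 0.12) × 0.55 = 0.484
  control-valve sticking: (1 − 0.86) × 0.29 = 0.0406
Bayes factor = 0.484 / 0.0406 ≈ 11.9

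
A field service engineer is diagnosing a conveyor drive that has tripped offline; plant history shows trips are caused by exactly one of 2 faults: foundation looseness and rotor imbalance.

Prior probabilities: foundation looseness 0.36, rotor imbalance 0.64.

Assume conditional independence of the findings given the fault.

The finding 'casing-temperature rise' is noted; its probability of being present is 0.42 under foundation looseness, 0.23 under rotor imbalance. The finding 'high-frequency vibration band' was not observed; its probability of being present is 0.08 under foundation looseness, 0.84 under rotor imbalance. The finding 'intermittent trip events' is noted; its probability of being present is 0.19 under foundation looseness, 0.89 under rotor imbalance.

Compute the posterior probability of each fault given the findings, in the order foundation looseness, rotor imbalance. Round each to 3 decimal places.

Multiply each prior by the joint likelihood of the evidence pattern (using 1 − P(present | H) for each absent finding):
  foundation looseness: 0.36 × 0.42 × (1 − 0.08) × 0.19 = 0.02643
  rotor imbalance: 0.64 × 0.23 × (1 − 0.84) × 0.89 = 0.020961
Marginal likelihood of the evidence = 0.047391.
P(foundation looseness | evidence) = 0.02643 / 0.047391 ≈ 0.558
P(rotor imbalance | evidence) = 0.020961 / 0.047391 ≈ 0.442

0.558, 0.442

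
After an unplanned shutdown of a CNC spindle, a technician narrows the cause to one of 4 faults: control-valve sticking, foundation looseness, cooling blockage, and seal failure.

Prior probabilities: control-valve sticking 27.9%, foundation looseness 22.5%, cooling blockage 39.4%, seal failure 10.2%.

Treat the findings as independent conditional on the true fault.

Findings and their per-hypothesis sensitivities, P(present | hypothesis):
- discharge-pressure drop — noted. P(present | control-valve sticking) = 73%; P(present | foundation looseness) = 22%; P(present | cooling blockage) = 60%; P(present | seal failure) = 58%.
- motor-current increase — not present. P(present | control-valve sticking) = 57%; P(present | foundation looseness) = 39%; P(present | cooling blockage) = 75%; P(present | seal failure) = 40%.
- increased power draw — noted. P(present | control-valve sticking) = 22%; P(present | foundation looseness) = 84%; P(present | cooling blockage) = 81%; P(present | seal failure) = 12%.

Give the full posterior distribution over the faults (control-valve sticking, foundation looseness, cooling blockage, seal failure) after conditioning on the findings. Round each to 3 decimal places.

By Bayes' rule with conditional independence, the unnormalized weight for each hypothesis is prior × ∏ likelihoods (using 1 − P(present | H) for each absent finding):
  control-valve sticking: 0.279 × 0.73 × (1 − 0.57) × 0.22 = 0.019267
  foundation looseness: 0.225 × 0.22 × (1 − 0.39) × 0.84 = 0.025364
  cooling blockage: 0.394 × 0.60 × (1 − 0.75) × 0.81 = 0.047871
  seal failure: 0.102 × 0.58 × (1 − 0.40) × 0.12 = 0.0042595
Marginal likelihood of the evidence = 0.096762.
P(control-valve sticking | evidence) = 0.019267 / 0.096762 ≈ 0.199
P(foundation looseness | evidence) = 0.025364 / 0.096762 ≈ 0.262
P(cooling blockage | evidence) = 0.047871 / 0.096762 ≈ 0.495
P(seal failure | evidence) = 0.0042595 / 0.096762 ≈ 0.044

0.199, 0.262, 0.495, 0.044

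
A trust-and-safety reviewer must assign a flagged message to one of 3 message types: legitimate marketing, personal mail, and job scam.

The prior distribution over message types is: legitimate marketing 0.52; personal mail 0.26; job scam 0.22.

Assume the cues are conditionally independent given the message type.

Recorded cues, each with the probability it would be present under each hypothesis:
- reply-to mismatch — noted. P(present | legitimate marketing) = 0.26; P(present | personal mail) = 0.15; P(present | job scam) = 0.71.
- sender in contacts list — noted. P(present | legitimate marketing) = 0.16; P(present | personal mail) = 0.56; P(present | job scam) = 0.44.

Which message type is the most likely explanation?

Multiply each prior by the joint likelihood of the cue pattern:
  legitimate marketing: 0.52 × 0.26 × 0.16 = 0.021632
  personal mail: 0.26 × 0.15 × 0.56 = 0.02184
  job scam: 0.22 × 0.71 × 0.44 = 0.068728
Marginal likelihood of the evidence = 0.1122.
P(legitimate marketing | evidence) ≈ 0.021632 / 0.1122 ≈ 0.193
P(personal mail | evidence) ≈ 0.02184 / 0.1122 ≈ 0.195
P(job scam | evidence) ≈ 0.068728 / 0.1122 ≈ 0.613
The largest is 0.613, so job scam is most probable.

job scam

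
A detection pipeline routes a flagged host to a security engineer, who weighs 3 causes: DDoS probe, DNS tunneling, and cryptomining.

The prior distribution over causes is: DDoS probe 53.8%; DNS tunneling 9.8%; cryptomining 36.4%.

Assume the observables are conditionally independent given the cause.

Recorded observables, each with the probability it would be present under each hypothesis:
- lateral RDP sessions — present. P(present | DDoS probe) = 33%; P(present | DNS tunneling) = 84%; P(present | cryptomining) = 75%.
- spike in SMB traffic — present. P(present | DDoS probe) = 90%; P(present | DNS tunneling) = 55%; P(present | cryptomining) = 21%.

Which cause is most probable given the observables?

By Bayes' rule with conditional independence, the unnormalized weight for each hypothesis is prior × ∏ likelihoods:
  DDoS probe: 0.538 × 0.33 × 0.90 = 0.15979
  DNS tunneling: 0.098 × 0.84 × 0.55 = 0.045276
  cryptomining: 0.364 × 0.75 × 0.21 = 0.05733
Marginal likelihood of the evidence = 0.26239.
P(DDoS probe | evidence) ≈ 0.15979 / 0.26239 ≈ 0.609
P(DNS tunneling | evidence) ≈ 0.045276 / 0.26239 ≈ 0.173
P(cryptomining | evidence) ≈ 0.05733 / 0.26239 ≈ 0.218
The largest is 0.609, so DDoS probe is most probable.

DDoS probe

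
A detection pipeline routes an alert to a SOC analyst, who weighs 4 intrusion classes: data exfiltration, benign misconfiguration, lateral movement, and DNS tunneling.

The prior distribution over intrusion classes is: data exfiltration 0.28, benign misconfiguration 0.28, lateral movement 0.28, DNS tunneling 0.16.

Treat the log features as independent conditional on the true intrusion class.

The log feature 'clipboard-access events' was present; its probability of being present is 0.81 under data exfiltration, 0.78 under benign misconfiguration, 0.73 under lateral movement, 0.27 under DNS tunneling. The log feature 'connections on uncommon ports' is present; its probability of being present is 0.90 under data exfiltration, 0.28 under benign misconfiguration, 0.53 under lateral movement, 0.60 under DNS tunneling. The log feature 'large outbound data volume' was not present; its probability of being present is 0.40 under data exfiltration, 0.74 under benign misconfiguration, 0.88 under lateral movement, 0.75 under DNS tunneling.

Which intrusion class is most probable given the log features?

Multiply each prior by the joint likelihood of the log feature pattern (using 1 − P(present | H) for each absent log feature):
  data exfiltration: 0.28 × 0.81 × 0.90 × (1 − 0.40) = 0.12247
  benign misconfiguration: 0.28 × 0.78 × 0.28 × (1 − 0.74) = 0.0159
  lateral movement: 0.28 × 0.73 × 0.53 × (1 − 0.88) = 0.013
  DNS tunneling: 0.16 × 0.27 × 0.60 × (1 − 0.75) = 0.00648
The unnormalized weights sum to 0.15785.
P(data exfiltration | evidence) ≈ 0.12247 / 0.15785 ≈ 0.776
P(benign misconfiguration | evidence) ≈ 0.0159 / 0.15785 ≈ 0.101
P(lateral movement | evidence) ≈ 0.013 / 0.15785 ≈ 0.082
P(DNS tunneling | evidence) ≈ 0.00648 / 0.15785 ≈ 0.041
The largest is 0.776, so data exfiltration is most probable.

data exfiltration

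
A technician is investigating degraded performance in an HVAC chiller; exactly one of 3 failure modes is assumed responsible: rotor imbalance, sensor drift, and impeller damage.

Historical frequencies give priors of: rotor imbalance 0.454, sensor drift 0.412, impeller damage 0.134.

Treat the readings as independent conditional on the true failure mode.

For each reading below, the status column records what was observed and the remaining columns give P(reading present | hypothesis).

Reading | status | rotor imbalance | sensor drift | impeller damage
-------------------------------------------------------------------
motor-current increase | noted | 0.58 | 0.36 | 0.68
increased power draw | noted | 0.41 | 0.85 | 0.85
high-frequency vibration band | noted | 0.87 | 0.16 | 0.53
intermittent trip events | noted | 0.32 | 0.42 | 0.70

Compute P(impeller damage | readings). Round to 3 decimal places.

Multiply each prior by the joint likelihood of the reading pattern:
  rotor imbalance: 0.454 × 0.58 × 0.41 × 0.87 × 0.32 = 0.030056
  sensor drift: 0.412 × 0.36 × 0.85 × 0.16 × 0.42 = 0.008472
  impeller damage: 0.134 × 0.68 × 0.85 × 0.53 × 0.70 = 0.028735
Normalizing constant Z = 0.030056 + 0.008472 + 0.028735 = 0.067263.
P(impeller damage | evidence) = 0.028735 / 0.067263 ≈ 0.427.

0.427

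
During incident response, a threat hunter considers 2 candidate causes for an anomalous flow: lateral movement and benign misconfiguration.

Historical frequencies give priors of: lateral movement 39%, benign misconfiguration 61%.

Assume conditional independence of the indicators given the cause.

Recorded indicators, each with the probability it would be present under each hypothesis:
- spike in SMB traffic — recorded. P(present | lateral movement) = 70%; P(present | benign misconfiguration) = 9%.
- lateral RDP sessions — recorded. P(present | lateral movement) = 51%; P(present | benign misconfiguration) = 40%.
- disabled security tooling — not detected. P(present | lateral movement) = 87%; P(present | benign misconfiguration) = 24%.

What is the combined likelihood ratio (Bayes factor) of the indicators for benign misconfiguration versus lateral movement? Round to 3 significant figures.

The Bayes factor is the ratio of the joint likelihoods of the indicator pattern under the two hypotheses (using 1 − P(present | H) for each absent indicator).
  benign misconfiguration: 0.09 × 0.40 × (1 − 0.24) = 0.02736
  lateral movement: 0.70 × 0.51 × (1 − 0.87) = 0.04641
Bayes factor = 0.02736 / 0.04641 ≈ 0.590

0.590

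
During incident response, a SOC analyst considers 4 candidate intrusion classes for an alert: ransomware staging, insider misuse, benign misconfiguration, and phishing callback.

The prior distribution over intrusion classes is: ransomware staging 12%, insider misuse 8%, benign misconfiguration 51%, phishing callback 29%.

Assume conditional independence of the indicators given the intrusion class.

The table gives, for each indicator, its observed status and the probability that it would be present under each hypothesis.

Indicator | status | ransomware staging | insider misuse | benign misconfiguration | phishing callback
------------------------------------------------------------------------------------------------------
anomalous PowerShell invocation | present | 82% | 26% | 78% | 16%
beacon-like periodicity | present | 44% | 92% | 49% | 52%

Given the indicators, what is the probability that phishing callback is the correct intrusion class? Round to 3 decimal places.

By Bayes' rule with conditional independence, the unnormalized weight for each hypothesis is prior × ∏ likelihoods:
  ransomware staging: 0.12 × 0.82 × 0.44 = 0.043296
  insider misuse: 0.08 × 0.26 × 0.92 = 0.019136
  benign misconfiguration: 0.51 × 0.78 × 0.49 = 0.19492
  phishing callback: 0.29 × 0.16 × 0.52 = 0.024128
The unnormalized weights sum to 0.28148.
P(phishing callback | evidence) = 0.024128 / 0.28148 ≈ 0.086.

0.086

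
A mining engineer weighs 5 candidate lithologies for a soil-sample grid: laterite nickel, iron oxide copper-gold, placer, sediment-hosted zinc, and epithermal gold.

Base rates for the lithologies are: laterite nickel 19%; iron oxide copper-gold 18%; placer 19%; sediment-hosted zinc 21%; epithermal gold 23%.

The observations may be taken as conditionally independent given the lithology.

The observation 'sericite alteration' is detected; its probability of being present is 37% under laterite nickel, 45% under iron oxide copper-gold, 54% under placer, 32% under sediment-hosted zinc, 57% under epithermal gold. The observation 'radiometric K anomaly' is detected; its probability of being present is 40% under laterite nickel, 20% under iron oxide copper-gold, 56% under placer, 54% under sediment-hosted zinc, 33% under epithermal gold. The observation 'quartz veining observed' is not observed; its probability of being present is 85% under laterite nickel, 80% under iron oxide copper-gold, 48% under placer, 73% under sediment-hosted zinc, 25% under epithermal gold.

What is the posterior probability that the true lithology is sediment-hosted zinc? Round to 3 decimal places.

For each hypothesis, the unnormalized posterior weight is prior × product of the observation likelihoods (using 1 − P(present | H) for each absent observation):
  laterite nickel: 0.19 × 0.37 × 0.40 × (1 − 0.85) = 0.004218
  iron oxide copper-gold: 0.18 × 0.45 × 0.20 × (1 − 0.80) = 0.00324
  placer: 0.19 × 0.54 × 0.56 × (1 − 0.48) = 0.029877
  sediment-hosted zinc: 0.21 × 0.32 × 0.54 × (1 − 0.73) = 0.0097978
  epithermal gold: 0.23 × 0.57 × 0.33 × (1 − 0.25) = 0.032447
The unnormalized weights sum to 0.07958.
P(sediment-hosted zinc | evidence) = 0.0097978 / 0.07958 ≈ 0.123.

0.123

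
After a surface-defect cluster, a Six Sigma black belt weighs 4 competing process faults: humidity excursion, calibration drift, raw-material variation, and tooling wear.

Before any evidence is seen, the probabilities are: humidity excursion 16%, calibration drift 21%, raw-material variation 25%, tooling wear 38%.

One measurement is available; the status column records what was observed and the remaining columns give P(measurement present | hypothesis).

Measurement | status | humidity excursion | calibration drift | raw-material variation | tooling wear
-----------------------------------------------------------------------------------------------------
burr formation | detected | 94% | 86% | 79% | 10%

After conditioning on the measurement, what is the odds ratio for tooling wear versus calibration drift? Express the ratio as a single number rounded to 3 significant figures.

0.210

The normalizing constant cancels in an odds ratio, so compute prior × likelihood for the two hypotheses only:
  tooling wear: 0.38 × 0.10 = 0.038
  calibration drift: 0.21 × 0.86 = 0.1806
Odds(tooling wear : calibration drift) = 0.038 / 0.1806 ≈ 0.210.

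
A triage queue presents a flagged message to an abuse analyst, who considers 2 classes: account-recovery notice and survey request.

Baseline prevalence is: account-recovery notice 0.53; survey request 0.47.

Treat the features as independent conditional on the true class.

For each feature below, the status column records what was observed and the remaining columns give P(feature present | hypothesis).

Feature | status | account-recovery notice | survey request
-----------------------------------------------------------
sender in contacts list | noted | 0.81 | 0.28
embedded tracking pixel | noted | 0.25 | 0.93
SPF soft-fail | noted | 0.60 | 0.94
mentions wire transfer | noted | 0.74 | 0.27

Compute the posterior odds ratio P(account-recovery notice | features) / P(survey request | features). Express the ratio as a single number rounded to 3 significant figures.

Posterior odds equal prior odds times the likelihood ratio; only the two competing hypotheses matter.
  account-recovery notice: 0.53 × 0.81 × 0.25 × 0.60 × 0.74 = 0.047652
  survey request: 0.47 × 0.28 × 0.93 × 0.94 × 0.27 = 0.031062
Odds(account-recovery notice : survey request) = 0.047652 / 0.031062 ≈ 1.53.

1.53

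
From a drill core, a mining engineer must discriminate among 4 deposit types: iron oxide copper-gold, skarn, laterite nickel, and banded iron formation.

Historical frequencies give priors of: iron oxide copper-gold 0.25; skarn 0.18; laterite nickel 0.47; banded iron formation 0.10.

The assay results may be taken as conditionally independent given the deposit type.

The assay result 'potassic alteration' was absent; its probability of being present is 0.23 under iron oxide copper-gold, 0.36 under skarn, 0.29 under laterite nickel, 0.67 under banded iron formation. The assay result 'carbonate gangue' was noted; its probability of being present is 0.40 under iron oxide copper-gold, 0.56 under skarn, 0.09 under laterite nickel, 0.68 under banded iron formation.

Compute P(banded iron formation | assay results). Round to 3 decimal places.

0.116

For each hypothesis, the unnormalized posterior weight is prior × product of the assay result likelihoods (using 1 − P(present | H) for each absent assay result):
  iron oxide copper-gold: 0.25 × (1 − 0.23) × 0.40 = 0.077
  skarn: 0.18 × (1 − 0.36) × 0.56 = 0.064512
  laterite nickel: 0.47 × (1 − 0.29) × 0.09 = 0.030033
  banded iron formation: 0.10 × (1 − 0.67) × 0.68 = 0.02244
The unnormalized weights sum to 0.19399.
P(banded iron formation | evidence) = 0.02244 / 0.19399 ≈ 0.116.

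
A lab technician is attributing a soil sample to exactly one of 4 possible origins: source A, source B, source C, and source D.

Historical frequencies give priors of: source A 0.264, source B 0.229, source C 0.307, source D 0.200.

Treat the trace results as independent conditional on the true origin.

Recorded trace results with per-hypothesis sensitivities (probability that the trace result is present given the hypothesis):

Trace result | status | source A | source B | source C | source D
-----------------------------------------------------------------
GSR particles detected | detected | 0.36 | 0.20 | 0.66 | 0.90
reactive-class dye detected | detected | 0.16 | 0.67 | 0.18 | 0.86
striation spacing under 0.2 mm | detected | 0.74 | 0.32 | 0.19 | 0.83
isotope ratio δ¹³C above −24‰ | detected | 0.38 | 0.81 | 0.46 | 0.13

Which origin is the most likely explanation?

source D

For each hypothesis, the unnormalized posterior weight is prior × product of the trace result likelihoods:
  source A: 0.264 × 0.36 × 0.16 × 0.74 × 0.38 = 0.004276
  source B: 0.229 × 0.20 × 0.67 × 0.32 × 0.81 = 0.0079538
  source C: 0.307 × 0.66 × 0.18 × 0.19 × 0.46 = 0.0031876
  source D: 0.200 × 0.90 × 0.86 × 0.83 × 0.13 = 0.016703
Marginal likelihood of the evidence = 0.03212.
P(source A | evidence) ≈ 0.004276 / 0.03212 ≈ 0.133
P(source B | evidence) ≈ 0.0079538 / 0.03212 ≈ 0.248
P(source C | evidence) ≈ 0.0031876 / 0.03212 ≈ 0.099
P(source D | evidence) ≈ 0.016703 / 0.03212 ≈ 0.520
The largest is 0.520, so source D is most probable.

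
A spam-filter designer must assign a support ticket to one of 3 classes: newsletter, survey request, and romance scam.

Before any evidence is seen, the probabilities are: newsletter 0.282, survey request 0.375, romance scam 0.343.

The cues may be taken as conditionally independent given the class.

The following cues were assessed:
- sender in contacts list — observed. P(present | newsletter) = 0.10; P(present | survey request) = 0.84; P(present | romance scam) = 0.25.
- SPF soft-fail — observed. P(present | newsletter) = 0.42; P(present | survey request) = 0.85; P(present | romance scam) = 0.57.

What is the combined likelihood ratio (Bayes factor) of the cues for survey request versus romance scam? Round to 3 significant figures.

5.01

The Bayes factor is the ratio of the joint likelihoods of the cue pattern under the two hypotheses.
  survey request: 0.84 × 0.85 = 0.714
  romance scam: 0.25 × 0.57 = 0.1425
Bayes factor = 0.714 / 0.1425 ≈ 5.01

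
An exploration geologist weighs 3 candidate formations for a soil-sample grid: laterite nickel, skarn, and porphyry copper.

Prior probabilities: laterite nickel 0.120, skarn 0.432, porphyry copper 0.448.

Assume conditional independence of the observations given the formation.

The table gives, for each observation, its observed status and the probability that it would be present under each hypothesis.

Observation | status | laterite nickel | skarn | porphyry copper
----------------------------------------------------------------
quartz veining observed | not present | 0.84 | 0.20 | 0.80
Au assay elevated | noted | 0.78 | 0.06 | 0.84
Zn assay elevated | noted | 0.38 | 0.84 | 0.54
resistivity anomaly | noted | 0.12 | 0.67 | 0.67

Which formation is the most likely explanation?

porphyry copper

For each hypothesis, the unnormalized posterior weight is prior × product of the observation likelihoods (using 1 − P(present | H) for each absent observation):
  laterite nickel: 0.120 × (1 − 0.84) × 0.78 × 0.38 × 0.12 = 0.00068291
  skarn: 0.432 × (1 − 0.20) × 0.06 × 0.84 × 0.67 = 0.01167
  porphyry copper: 0.448 × (1 − 0.80) × 0.84 × 0.54 × 0.67 = 0.027231
Normalizing constant Z = 0.00068291 + 0.01167 + 0.027231 = 0.039584.
P(laterite nickel | evidence) ≈ 0.00068291 / 0.039584 ≈ 0.017
P(skarn | evidence) ≈ 0.01167 / 0.039584 ≈ 0.295
P(porphyry copper | evidence) ≈ 0.027231 / 0.039584 ≈ 0.688
The largest is 0.688, so porphyry copper is most probable.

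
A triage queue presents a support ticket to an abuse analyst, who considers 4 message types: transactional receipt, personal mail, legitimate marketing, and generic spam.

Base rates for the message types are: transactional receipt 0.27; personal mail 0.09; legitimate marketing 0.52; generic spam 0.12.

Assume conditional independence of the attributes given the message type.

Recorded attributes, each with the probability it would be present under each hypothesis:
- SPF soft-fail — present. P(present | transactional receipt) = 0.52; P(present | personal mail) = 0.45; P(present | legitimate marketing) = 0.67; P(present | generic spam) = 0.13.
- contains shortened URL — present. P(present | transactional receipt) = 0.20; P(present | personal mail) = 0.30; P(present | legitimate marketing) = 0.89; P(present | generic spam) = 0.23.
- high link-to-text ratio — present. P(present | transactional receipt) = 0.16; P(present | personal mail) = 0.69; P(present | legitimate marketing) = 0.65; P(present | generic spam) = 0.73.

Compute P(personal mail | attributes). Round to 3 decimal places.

For each hypothesis, the unnormalized posterior weight is prior × product of the attribute likelihoods:
  transactional receipt: 0.27 × 0.52 × 0.20 × 0.16 = 0.0044928
  personal mail: 0.09 × 0.45 × 0.30 × 0.69 = 0.0083835
  legitimate marketing: 0.52 × 0.67 × 0.89 × 0.65 = 0.20155
  generic spam: 0.12 × 0.13 × 0.23 × 0.73 = 0.0026192
The unnormalized weights sum to 0.21704.
P(personal mail | evidence) = 0.0083835 / 0.21704 ≈ 0.039.

0.039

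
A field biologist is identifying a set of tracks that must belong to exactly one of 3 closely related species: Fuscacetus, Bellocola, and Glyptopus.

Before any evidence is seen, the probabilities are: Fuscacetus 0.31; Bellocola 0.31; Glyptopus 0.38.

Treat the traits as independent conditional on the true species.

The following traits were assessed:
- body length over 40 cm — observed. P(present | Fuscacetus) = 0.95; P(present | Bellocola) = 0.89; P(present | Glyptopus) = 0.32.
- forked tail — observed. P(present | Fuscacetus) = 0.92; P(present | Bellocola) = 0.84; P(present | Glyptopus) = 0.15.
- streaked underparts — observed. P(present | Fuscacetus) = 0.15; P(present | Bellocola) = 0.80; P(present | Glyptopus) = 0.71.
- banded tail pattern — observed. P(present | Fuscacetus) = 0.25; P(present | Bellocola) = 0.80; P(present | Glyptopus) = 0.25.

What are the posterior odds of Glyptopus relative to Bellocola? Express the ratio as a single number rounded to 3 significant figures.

The normalizing constant cancels in an odds ratio, so compute prior × likelihood for the two hypotheses only:
  Glyptopus: 0.38 × 0.32 × 0.15 × 0.71 × 0.25 = 0.0032376
  Bellocola: 0.31 × 0.89 × 0.84 × 0.80 × 0.80 = 0.14832
Odds(Glyptopus : Bellocola) = 0.0032376 / 0.14832 ≈ 0.0218.

0.0218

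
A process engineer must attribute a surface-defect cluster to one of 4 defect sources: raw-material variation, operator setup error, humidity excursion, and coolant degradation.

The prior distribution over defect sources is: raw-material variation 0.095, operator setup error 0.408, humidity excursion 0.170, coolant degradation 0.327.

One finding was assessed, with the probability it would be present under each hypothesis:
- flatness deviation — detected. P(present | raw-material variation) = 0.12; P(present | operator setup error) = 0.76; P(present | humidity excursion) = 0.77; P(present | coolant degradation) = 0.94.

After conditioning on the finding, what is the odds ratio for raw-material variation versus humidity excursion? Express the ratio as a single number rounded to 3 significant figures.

0.0871

Posterior odds equal prior odds times the likelihood ratio; only the two competing hypotheses matter.
  raw-material variation: 0.095 × 0.12 = 0.0114
  humidity excursion: 0.170 × 0.77 = 0.1309
Odds(raw-material variation : humidity excursion) = 0.0114 / 0.1309 ≈ 0.0871.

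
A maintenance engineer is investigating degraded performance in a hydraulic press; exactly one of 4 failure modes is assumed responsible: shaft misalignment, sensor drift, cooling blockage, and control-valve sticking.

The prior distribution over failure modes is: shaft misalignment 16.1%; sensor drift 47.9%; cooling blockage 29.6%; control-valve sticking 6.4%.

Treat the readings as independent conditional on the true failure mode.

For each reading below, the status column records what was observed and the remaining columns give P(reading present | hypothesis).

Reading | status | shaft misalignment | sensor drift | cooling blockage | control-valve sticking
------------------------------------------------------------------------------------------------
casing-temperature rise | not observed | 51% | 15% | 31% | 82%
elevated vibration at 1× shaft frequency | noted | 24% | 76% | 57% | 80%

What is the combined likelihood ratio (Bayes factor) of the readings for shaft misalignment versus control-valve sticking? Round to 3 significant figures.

0.817

The Bayes factor is the ratio of the joint likelihoods of the reading pattern under the two hypotheses (using 1 − P(present | H) for each absent reading).
  shaft misalignment: (1 − 0.51) × 0.24 = 0.1176
  control-valve sticking: (1 − 0.82) × 0.80 = 0.144
Bayes factor = 0.1176 / 0.144 ≈ 0.817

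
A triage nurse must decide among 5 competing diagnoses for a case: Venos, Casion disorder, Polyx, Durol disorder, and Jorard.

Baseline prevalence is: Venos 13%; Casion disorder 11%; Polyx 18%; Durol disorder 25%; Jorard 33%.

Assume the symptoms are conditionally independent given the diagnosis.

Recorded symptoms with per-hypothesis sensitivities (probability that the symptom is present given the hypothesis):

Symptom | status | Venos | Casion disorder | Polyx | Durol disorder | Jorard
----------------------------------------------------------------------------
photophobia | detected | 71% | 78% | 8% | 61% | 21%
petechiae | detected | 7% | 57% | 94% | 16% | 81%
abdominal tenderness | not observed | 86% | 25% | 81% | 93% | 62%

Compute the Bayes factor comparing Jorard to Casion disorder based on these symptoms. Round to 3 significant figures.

Joint likelihood of the symptom pattern under each hypothesis (using 1 − P(present | H) for each absent symptom):
  Jorard: 0.21 × 0.81 × (1 − 0.62) = 0.064638
  Casion disorder: 0.78 × 0.57 × (1 − 0.25) = 0.33345
Bayes factor = 0.064638 / 0.33345 ≈ 0.194

0.194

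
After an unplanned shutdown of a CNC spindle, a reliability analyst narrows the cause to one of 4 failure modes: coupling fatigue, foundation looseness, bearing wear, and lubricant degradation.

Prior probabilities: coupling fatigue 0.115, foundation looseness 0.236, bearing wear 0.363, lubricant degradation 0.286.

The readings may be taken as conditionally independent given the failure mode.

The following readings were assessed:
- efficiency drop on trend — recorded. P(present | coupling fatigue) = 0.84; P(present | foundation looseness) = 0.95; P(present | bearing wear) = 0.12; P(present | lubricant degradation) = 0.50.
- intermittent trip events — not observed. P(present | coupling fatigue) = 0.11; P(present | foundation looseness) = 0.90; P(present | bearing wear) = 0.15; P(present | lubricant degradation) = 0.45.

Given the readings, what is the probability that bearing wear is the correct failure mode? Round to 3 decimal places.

For each hypothesis, the unnormalized posterior weight is prior × product of the reading likelihoods (using 1 − P(present | H) for each absent reading):
  coupling fatigue: 0.115 × 0.84 × (1 − 0.11) = 0.085974
  foundation looseness: 0.236 × 0.95 × (1 − 0.90) = 0.02242
  bearing wear: 0.363 × 0.12 × (1 − 0.15) = 0.037026
  lubricant degradation: 0.286 × 0.50 × (1 − 0.45) = 0.07865
Normalizing constant Z = 0.085974 + 0.02242 + 0.037026 + 0.07865 = 0.22407.
P(bearing wear | evidence) = 0.037026 / 0.22407 ≈ 0.165.

0.165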